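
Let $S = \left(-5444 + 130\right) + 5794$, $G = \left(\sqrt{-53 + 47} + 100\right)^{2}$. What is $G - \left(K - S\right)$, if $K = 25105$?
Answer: $-14631 + 200 i \sqrt{6} \approx -14631.0 + 489.9 i$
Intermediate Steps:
$G = \left(100 + i \sqrt{6}\right)^{2}$ ($G = \left(\sqrt{-6} + 100\right)^{2} = \left(i \sqrt{6} + 100\right)^{2} = \left(100 + i \sqrt{6}\right)^{2} \approx 9994.0 + 489.9 i$)
$S = 480$ ($S = -5314 + 5794 = 480$)
$G - \left(K - S\right) = \left(100 + i \sqrt{6}\right)^{2} + \left(480 - 25105\right) = \left(100 + i \sqrt{6}\right)^{2} - 24625 = -24625 + \left(100 + i \sqrt{6}\right)^{2}$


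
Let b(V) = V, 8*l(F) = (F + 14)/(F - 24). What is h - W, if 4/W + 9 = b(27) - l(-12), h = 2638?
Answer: 6839758/2593 ≈ 2637.8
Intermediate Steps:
l(F) = (14 + F)/(8*(-24 + F)) (l(F) = ((F + 14)/(F - 24))/8 = ((14 + F)/(-24 + F))/8 = (14 + F)/(8*(-24 + F)))
W = 576/2593 (W = 4/(-9 + (27 - (14 - 12)/(8*(-24 - 12)))) = 4/(-9 + (27 - 2/(8*(-36)))) = 4/(-9 + (27 - (-1)*2/(8*36))) = 4/(-9 + (27 - 1*(-1/144))) = 4/(-9 + (27 + 1/144)) = 4/(-9 + 3889/144) = 4/(2593/144) = 4*(144/2593) = 576/2593 ≈ 0.22214)
h - W = 2638 - 1*576/2593 = 2638 - 576/2593 = 6839758/2593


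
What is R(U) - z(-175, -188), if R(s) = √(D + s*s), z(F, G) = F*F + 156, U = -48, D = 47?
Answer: -30781 + √2351 ≈ -30733.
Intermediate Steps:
z(F, G) = 156 + F² (z(F, G) = F² + 156 = 156 + F²)
R(s) = √(47 + s²) (R(s) = √(47 + s*s) = √(47 + s²))
R(U) - z(-175, -188) = √(47 + (-48)²) - (156 + (-175)²) = √(47 + 2304) - (156 + 30625) = √2351 - 1*30781 = √2351 - 30781 = -30781 + √2351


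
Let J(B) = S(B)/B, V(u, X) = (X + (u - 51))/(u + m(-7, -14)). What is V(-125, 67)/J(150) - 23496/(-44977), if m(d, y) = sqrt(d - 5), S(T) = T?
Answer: 980218577/703305349 + 218*I*sqrt(3)/15637 ≈ 1.3937 + 0.024147*I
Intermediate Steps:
m(d, y) = sqrt(-5 + d)
V(u, X) = (-51 + X + u)/(u + 2*I*sqrt(3)) (V(u, X) = (X + (u - 51))/(u + sqrt(-5 - 7)) = (X + (-51 + u))/(u + sqrt(-12)) = (-51 + X + u)/(u + 2*I*sqrt(3)))
J(B) = 1 (J(B) = B/B = 1)
V(-125, 67)/J(150) - 23496/(-44977) = ((-51 + 67 - 125)/(-125 + 2*I*sqrt(3)))/1 - 23496/(-44977) = (-109/(-125 + 2*I*sqrt(3)))*1 - 23496*(-1/44977) = -109/(-125 + 2*I*sqrt(3))*1 + 23496/44977 = -109/(-125 + 2*I*sqrt(3)) + 23496/44977 = 23496/44977 - 109/(-125 + 2*I*sqrt(3))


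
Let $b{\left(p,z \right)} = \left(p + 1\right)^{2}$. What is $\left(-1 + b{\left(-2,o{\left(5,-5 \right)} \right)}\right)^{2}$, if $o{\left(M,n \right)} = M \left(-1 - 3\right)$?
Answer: $0$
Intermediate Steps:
$o{\left(M,n \right)} = - 4 M$ ($o{\left(M,n \right)} = M \left(-4\right) = - 4 M$)
$b{\left(p,z \right)} = \left(1 + p\right)^{2}$
$\left(-1 + b{\left(-2,o{\left(5,-5 \right)} \right)}\right)^{2} = \left(-1 + \left(1 - 2\right)^{2}\right)^{2} = \left(-1 + \left(-1\right)^{2}\right)^{2} = \left(-1 + 1\right)^{2} = 0^{2} = 0$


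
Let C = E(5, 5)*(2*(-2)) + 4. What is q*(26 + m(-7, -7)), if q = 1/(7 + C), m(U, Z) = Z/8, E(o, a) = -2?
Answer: 201/152 ≈ 1.3224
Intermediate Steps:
C = 12 (C = -4*(-2) + 4 = -2*(-4) + 4 = 8 + 4 = 12)
m(U, Z) = Z/8 (m(U, Z) = Z*(⅛) = Z/8)
q = 1/19 (q = 1/(7 + 12) = 1/19 ≈ 0.052632)
q*(26 + m(-7, -7)) = (26 + (⅛)*(-7))/19 = (26 - 7/8)/19 = (1/19)*(201/8) = 201/152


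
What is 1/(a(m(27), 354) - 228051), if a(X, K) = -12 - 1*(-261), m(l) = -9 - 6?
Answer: -1/227802 ≈ -4.3898e-6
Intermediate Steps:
m(l) = -15
a(X, K) = 249 (a(X, K) = -12 + 261 = 249)
1/(a(m(27), 354) - 228051) = 1/(249 - 228051) = 1/(-227802) = -1/227802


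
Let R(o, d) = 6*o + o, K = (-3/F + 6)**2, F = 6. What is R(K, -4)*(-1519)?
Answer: -1286593/4 ≈ -3.2165e+5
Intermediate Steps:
K = 121/4 (K = (-3/6 + 6)**2 = (-3*1/6 + 6)**2 = (-1/2 + 6)**2 = (11/2)**2 = 121/4 ≈ 30.250)
R(o, d) = 7*o
R(K, -4)*(-1519) = (7*(121/4))*(-1519) = (847/4)*(-1519) = -1286593/4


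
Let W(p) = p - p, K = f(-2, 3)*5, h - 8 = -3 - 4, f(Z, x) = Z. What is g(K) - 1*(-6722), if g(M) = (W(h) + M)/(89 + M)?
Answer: 531028/79 ≈ 6721.9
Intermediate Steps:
h = 1 (h = 8 + (-3 - 4) = 8 - 7 = 1)
K = -10 (K = -2*5 = -10)
W(p) = 0
g(M) = M/(89 + M) (g(M) = (0 + M)/(89 + M) = M/(89 + M))
g(K) - 1*(-6722) = -10/(89 - 10) - 1*(-6722) = -10/79 + 6722 = 531028/79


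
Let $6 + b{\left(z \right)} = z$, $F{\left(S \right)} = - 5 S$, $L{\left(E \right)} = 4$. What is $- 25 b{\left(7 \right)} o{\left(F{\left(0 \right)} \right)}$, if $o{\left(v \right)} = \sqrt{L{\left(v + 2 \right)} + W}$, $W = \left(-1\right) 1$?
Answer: $- 25 \sqrt{3} \approx -43.301$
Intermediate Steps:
$W = -1$
$o{\left(v \right)} = \sqrt{3}$ ($o{\left(v \right)} = \sqrt{4 - 1} = \sqrt{3}$)
$b{\left(z \right)} = -6 + z$
$- 25 b{\left(7 \right)} o{\left(F{\left(0 \right)} \right)} = - 25 \left(-6 + 7\right) \sqrt{3} = \left(-25\right) 1 \sqrt{3} = - 25 \sqrt{3}$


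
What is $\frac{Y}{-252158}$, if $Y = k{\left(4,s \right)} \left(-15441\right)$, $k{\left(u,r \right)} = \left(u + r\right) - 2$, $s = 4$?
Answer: $\frac{46323}{126079} \approx 0.36741$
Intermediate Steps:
$k{\left(u,r \right)} = -2 + r + u$ ($k{\left(u,r \right)} = \left(r + u\right) - 2 = -2 + r + u$)
$Y = -92646$ ($Y = \left(-2 + 4 + 4\right) \left(-15441\right) = 6 \left(-15441\right) = -92646$)
$\frac{Y}{-252158} = - \frac{92646}{-252158} = \left(-92646\right) \left(- \frac{1}{252158}\right) = \frac{46323}{126079}$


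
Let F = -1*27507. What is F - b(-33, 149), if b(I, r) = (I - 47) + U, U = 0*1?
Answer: -27427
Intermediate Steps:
U = 0
b(I, r) = -47 + I (b(I, r) = (I - 47) + 0 = (-47 + I) + 0 = -47 + I)
F = -27507
F - b(-33, 149) = -27507 - (-47 - 33) = -27507 - 1*(-80) = -27507 + 80 = -27427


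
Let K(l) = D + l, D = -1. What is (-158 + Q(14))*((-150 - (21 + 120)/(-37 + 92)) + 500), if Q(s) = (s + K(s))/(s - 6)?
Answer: -23637833/440 ≈ -53722.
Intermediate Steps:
K(l) = -1 + l
Q(s) = (-1 + 2*s)/(-6 + s) (Q(s) = (s + (-1 + s))/(s - 6) = (-1 + 2*s)/(-6 + s))
(-158 + Q(14))*((-150 - (21 + 120)/(-37 + 92)) + 500) = (-158 + (-1 + 2*14)/(-6 + 14))*((-150 - (21 + 120)/(-37 + 92)) + 500) = (-158 + (-1 + 28)/8)*((-150 - 141/55) + 500) = (-158 + (1/8)*27)*((-150 - 141/55) + 500) = (-158 + 27/8)*((-150 - 1*141/55) + 500) = -1237*((-150 - 141/55) + 500)/8 = -1237*(-8391/55 + 500)/8 = -1237/8*19109/55 = -23637833/440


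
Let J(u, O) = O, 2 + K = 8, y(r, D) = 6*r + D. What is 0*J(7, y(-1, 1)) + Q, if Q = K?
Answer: 6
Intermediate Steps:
y(r, D) = D + 6*r
K = 6 (K = -2 + 8 = 6)
Q = 6
0*J(7, y(-1, 1)) + Q = 0*(1 + 6*(-1)) + 6 = 0*(1 - 6) + 6 = 0*(-5) + 6 = 0 + 6 = 6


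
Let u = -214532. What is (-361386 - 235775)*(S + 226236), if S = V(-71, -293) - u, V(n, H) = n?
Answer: -263167061217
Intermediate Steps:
S = 214461 (S = -71 - 1*(-214532) = -71 + 214532 = 214461)
(-361386 - 235775)*(S + 226236) = (-361386 - 235775)*(214461 + 226236) = -597161*440697 = -263167061217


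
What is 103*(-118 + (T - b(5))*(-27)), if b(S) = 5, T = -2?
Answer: 7313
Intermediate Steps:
103*(-118 + (T - b(5))*(-27)) = 103*(-118 + (-2 - 1*5)*(-27)) = 103*(-118 + (-2 - 5)*(-27)) = 103*(-118 - 7*(-27)) = 103*(-118 + 189) = 103*71 = 7313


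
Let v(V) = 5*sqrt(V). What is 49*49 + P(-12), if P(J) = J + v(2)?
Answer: 2389 + 5*sqrt(2) ≈ 2396.1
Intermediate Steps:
P(J) = J + 5*sqrt(2)
49*49 + P(-12) = 49*49 + (-12 + 5*sqrt(2)) = 2401 + (-12 + 5*sqrt(2)) = 2389 + 5*sqrt(2)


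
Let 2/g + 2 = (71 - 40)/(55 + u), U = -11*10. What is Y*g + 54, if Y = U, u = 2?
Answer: 17022/83 ≈ 205.08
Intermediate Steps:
U = -110
Y = -110
g = -114/83 (g = 2/(-2 + (71 - 40)/(55 + 2)) = 2/(-2 + 31/57) = 2/(-83/57) = 2*(-57/83) = -114/83 ≈ -1.3735)
Y*g + 54 = -110*(-114/83) + 54 = 12540/83 + 54 = 17022/83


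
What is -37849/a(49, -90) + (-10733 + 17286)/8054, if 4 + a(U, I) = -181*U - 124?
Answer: 363793187/72461838 ≈ 5.0205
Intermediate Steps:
a(U, I) = -128 - 181*U (a(U, I) = -4 + (-181*U - 124) = -4 + (-124 - 181*U) = -128 - 181*U)
-37849/a(49, -90) + (-10733 + 17286)/8054 = -37849/(-128 - 181*49) + (-10733 + 17286)/8054 = -37849/(-128 - 8869) + 6553*(1/8054) = -37849/(-8997) + 6553/8054 = -37849*(-1/8997) + 6553/8054 = 37849/8997 + 6553/8054 = 363793187/72461838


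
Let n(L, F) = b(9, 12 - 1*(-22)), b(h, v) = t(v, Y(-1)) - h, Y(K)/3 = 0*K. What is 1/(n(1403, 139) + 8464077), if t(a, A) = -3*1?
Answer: 1/8464065 ≈ 1.1815e-7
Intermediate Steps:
Y(K) = 0 (Y(K) = 3*(0*K) = 3*0 = 0)
t(a, A) = -3
b(h, v) = -3 - h
n(L, F) = -12 (n(L, F) = -3 - 1*9 = -3 - 9 = -12)
1/(n(1403, 139) + 8464077) = 1/(-12 + 8464077) = 1/8464065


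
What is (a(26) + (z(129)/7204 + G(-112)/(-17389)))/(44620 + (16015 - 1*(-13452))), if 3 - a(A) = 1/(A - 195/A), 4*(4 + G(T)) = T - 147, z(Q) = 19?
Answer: 6842509223/171696740001982 ≈ 3.9852e-5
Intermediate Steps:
G(T) = -163/4 + T/4 (G(T) = -4 + (T - 147)/4 = -4 + (-147 + T)/4 = -4 + (-147/4 + T/4) = -163/4 + T/4)
a(A) = 3 - 1/(A - 195/A)
(a(26) + (z(129)/7204 + G(-112)/(-17389)))/(44620 + (16015 - 1*(-13452))) = ((-585 - 1*26 + 3*26²)/(-195 + 26²) + (19/7204 + (-163/4 + (¼)*(-112))/(-17389)))/(44620 + (16015 - 1*(-13452))) = ((-585 - 26 + 3*676)/(-195 + 676) + (19*(1/7204) + (-163/4 - 28)*(-1/17389)))/(44620 + (16015 + 13452)) = ((-585 - 26 + 2028)/481 + (19/7204 - 275/4*(-1/17389)))/(44620 + 29467) = ((1/481)*1417 + (19/7204 + 275/69556))/74087 = (109/37 + 412833/62635178)*(1/74087) = (6842509223/2317501586)*(1/74087) = 6842509223/171696740001982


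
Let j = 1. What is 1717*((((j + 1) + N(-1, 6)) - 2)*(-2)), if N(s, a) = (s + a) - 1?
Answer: -13736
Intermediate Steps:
N(s, a) = -1 + a + s (N(s, a) = (a + s) - 1 = -1 + a + s)
1717*((((j + 1) + N(-1, 6)) - 2)*(-2)) = 1717*((((1 + 1) + (-1 + 6 - 1)) - 2)*(-2)) = 1717*(((2 + 4) - 2)*(-2)) = 1717*((6 - 2)*(-2)) = 1717*(4*(-2)) = 1717*(-8) = -13736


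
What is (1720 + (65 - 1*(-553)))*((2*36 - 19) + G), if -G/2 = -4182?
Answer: 19678946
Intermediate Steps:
G = 8364 (G = -2*(-4182) = 8364)
(1720 + (65 - 1*(-553)))*((2*36 - 19) + G) = (1720 + (65 - 1*(-553)))*((2*36 - 19) + 8364) = (1720 + (65 + 553))*((72 - 19) + 8364) = (1720 + 618)*(53 + 8364) = 2338*8417 = 19678946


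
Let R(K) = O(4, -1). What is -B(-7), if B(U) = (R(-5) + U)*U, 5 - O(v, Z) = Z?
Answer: -7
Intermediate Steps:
O(v, Z) = 5 - Z
R(K) = 6 (R(K) = 5 - 1*(-1) = 5 + 1 = 6)
B(U) = U*(6 + U) (B(U) = (6 + U)*U = U*(6 + U))
-B(-7) = -(-7)*(6 - 7) = -(-7)*(-1) = -1*7 = -7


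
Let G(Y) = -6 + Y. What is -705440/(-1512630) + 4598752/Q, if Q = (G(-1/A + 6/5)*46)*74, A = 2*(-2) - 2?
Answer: -5208813099104/17892749007 ≈ -291.11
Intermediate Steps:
A = -6 (A = -4 - 2 = -6)
Q = -236578/15 (Q = ((-6 + (-1/(-6) + 6/5))*46)*74 = ((-6 + (-1*(-⅙) + 6*(⅕)))*46)*74 = ((-6 + (⅙ + 6/5))*46)*74 = ((-6 + 41/30)*46)*74 = -139/30*46*74 = -3197/15*74 = -236578/15 ≈ -15772.)
-705440/(-1512630) + 4598752/Q = -705440/(-1512630) + 4598752/(-236578/15) = -705440*(-1/1512630) + 4598752*(-15/236578) = 70544/151263 - 34490640/118289 = -5208813099104/17892749007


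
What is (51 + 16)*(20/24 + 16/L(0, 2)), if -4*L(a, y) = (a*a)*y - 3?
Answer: 8911/6 ≈ 1485.2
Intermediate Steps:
L(a, y) = ¾ - y*a²/4 (L(a, y) = -((a*a)*y - 3)/4 = -(a²*y - 3)/4 = -(y*a² - 3)/4 = -(-3 + y*a²)/4 = ¾ - y*a²/4)
(51 + 16)*(20/24 + 16/L(0, 2)) = (51 + 16)*(20/24 + 16/(¾ - ¼*2*0²)) = 67*(20*(1/24) + 16/(¾ - ¼*2*0)) = 67*(⅚ + 16/(¾ + 0)) = 67*(⅚ + 16/(¾)) = 67*(⅚ + 16*(4/3)) = 67*(⅚ + 64/3) = 67*(133/6) = 8911/6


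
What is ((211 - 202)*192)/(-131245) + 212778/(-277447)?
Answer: -28405477026/36413531515 ≈ -0.78008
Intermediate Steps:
((211 - 202)*192)/(-131245) + 212778/(-277447) = (9*192)*(-1/131245) + 212778*(-1/277447) = 1728*(-1/131245) - 212778/277447 = -1728/131245 - 212778/277447 = -28405477026/36413531515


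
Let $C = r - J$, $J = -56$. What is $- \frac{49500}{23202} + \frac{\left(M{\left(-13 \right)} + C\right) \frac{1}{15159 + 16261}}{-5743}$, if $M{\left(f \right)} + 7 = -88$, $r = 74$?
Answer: $- \frac{99244792023}{46518736468} \approx -2.1334$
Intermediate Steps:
$M{\left(f \right)} = -95$ ($M{\left(f \right)} = -7 - 88 = -95$)
$C = 130$ ($C = 74 - -56 = 74 + 56 = 130$)
$- \frac{49500}{23202} + \frac{\left(M{\left(-13 \right)} + C\right) \frac{1}{15159 + 16261}}{-5743} = - \frac{49500}{23202} + \frac{\left(-95 + 130\right) \frac{1}{15159 + 16261}}{-5743} = \left(-49500\right) \frac{1}{23202} + \frac{35}{31420} \left(- \frac{1}{5743}\right) = - \frac{2750}{1289} + 35 \cdot \frac{1}{31420} \left(- \frac{1}{5743}\right) = - \frac{2750}{1289} + \frac{7}{6284} \left(- \frac{1}{5743}\right) = - \frac{2750}{1289} - \frac{7}{36089012} = - \frac{99244792023}{46518736468}$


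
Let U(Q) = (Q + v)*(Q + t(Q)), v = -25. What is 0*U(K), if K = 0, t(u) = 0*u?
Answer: 0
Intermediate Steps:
t(u) = 0
U(Q) = Q*(-25 + Q) (U(Q) = (Q - 25)*(Q + 0) = (-25 + Q)*Q = Q*(-25 + Q))
0*U(K) = 0*(0*(-25 + 0)) = 0*(0*(-25)) = 0*0 = 0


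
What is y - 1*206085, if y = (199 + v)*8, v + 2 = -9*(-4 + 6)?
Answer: -204653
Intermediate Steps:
v = -20 (v = -2 - 9*(-4 + 6) = -2 - 9*2 = -2 - 18 = -20)
y = 1432 (y = (199 - 20)*8 = 179*8 = 1432)
y - 1*206085 = 1432 - 1*206085 = 1432 - 206085 = -204653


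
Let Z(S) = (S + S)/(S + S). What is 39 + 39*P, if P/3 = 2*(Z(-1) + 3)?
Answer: 975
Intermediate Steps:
Z(S) = 1 (Z(S) = (2*S)/((2*S)) = (2*S)*(1/(2*S)) = 1)
P = 24 (P = 3*(2*(1 + 3)) = 3*(2*4) = 3*8 = 24)
39 + 39*P = 39 + 39*24 = 39 + 936 = 975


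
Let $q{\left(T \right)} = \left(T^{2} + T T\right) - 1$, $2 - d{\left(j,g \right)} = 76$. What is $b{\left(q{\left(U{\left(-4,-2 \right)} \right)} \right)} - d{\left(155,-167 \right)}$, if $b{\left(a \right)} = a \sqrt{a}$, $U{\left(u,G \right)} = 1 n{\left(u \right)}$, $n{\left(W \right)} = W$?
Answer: $74 + 31 \sqrt{31} \approx 246.6$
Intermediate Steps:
$U{\left(u,G \right)} = u$ ($U{\left(u,G \right)} = 1 u = u$)
$d{\left(j,g \right)} = -74$ ($d{\left(j,g \right)} = 2 - 76 = -74$)
$q{\left(T \right)} = -1 + 2 T^{2}$ ($q{\left(T \right)} = \left(T^{2} + T^{2}\right) - 1 = 2 T^{2} - 1 = -1 + 2 T^{2}$)
$b{\left(a \right)} = a^{\frac{3}{2}}$
$b{\left(q{\left(U{\left(-4,-2 \right)} \right)} \right)} - d{\left(155,-167 \right)} = \left(-1 + 2 \left(-4\right)^{2}\right)^{\frac{3}{2}} - -74 = \left(-1 + 2 \cdot 16\right)^{\frac{3}{2}} + 74 = \left(-1 + 32\right)^{\frac{3}{2}} + 74 = 31^{\frac{3}{2}} + 74 = 31 \sqrt{31} + 74 = 74 + 31 \sqrt{31}$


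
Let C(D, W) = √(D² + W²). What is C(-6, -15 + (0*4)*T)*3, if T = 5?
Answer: 9*√29 ≈ 48.466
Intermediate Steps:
C(-6, -15 + (0*4)*T)*3 = √((-6)² + (-15 + (0*4)*5)²)*3 = √(36 + (-15 + 0*5)²)*3 = √(36 + (-15 + 0)²)*3 = √(36 + (-15)²)*3 = √(36 + 225)*3 = √261*3 = (3*√29)*3 = 9*√29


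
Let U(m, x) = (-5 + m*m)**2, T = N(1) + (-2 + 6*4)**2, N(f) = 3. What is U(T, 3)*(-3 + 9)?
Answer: 337480577376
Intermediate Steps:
T = 487 (T = 3 + (-2 + 6*4)**2 = 3 + (-2 + 24)**2 = 3 + 22**2 = 3 + 484 = 487)
U(m, x) = (-5 + m**2)**2
U(T, 3)*(-3 + 9) = (-5 + 487**2)**2*(-3 + 9) = (-5 + 237169)**2*6 = 237164**2*6 = 56246762896*6 = 337480577376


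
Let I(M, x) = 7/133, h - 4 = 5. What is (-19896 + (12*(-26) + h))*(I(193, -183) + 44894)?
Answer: -17229484413/19 ≈ -9.0681e+8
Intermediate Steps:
h = 9 (h = 4 + 5 = 9)
I(M, x) = 1/19 (I(M, x) = 7*(1/133) = 1/19)
(-19896 + (12*(-26) + h))*(I(193, -183) + 44894) = (-19896 + (12*(-26) + 9))*(1/19 + 44894) = (-19896 + (-312 + 9))*(852987/19) = (-19896 - 303)*(852987/19) = -20199*852987/19 = -17229484413/19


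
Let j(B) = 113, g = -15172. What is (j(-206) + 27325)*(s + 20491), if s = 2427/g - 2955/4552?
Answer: 4853483484346065/8632868 ≈ 5.6221e+8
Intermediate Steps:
s = -13970241/17265736 (s = 2427/(-15172) - 2955/4552 = 2427*(-1/15172) - 2955*1/4552 = -2427/15172 - 2955/4552 = -13970241/17265736 ≈ -0.80913)
(j(-206) + 27325)*(s + 20491) = (113 + 27325)*(-13970241/17265736 + 20491) = 27438*(353778226135/17265736) = 4853483484346065/8632868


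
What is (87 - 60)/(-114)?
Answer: -9/38 ≈ -0.23684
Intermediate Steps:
(87 - 60)/(-114) = -1/114*27 = -9/38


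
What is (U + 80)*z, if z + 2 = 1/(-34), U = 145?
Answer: -15525/34 ≈ -456.62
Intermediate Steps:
z = -69/34 (z = -2 + 1/(-34) = -2 - 1/34 = -69/34 ≈ -2.0294)
(U + 80)*z = (145 + 80)*(-69/34) = 225*(-69/34) = -15525/34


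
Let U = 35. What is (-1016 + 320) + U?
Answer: -661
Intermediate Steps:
(-1016 + 320) + U = (-1016 + 320) + 35 = -696 + 35 = -661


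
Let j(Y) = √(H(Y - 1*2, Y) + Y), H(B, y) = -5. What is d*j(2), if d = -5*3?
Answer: -15*I*√3 ≈ -25.981*I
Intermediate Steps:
j(Y) = √(-5 + Y)
d = -15
d*j(2) = -15*√(-5 + 2) = -15*I*√3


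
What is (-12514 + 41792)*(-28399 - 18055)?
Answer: -1360080212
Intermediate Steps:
(-12514 + 41792)*(-28399 - 18055) = 29278*(-46454) = -1360080212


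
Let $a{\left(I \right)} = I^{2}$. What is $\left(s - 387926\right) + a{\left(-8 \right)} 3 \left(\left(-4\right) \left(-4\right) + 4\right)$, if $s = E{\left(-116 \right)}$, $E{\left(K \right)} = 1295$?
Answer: $-382791$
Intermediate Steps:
$s = 1295$
$\left(s - 387926\right) + a{\left(-8 \right)} 3 \left(\left(-4\right) \left(-4\right) + 4\right) = \left(1295 - 387926\right) + \left(-8\right)^{2} \cdot 3 \left(\left(-4\right) \left(-4\right) + 4\right) = -386631 + 64 \cdot 3 \left(16 + 4\right) = -386631 + 192 \cdot 20 = -386631 + 3840 = -382791$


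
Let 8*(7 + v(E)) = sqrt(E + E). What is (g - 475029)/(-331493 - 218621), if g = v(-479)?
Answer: 237518/275057 - I*sqrt(958)/4400912 ≈ 0.86352 - 7.033e-6*I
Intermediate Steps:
v(E) = -7 + sqrt(2)*sqrt(E)/8 (v(E) = -7 + sqrt(E + E)/8 = -7 + sqrt(2*E)/8 = -7 + (sqrt(2)*sqrt(E))/8 = -7 + sqrt(2)*sqrt(E)/8)
g = -7 + I*sqrt(958)/8 (g = -7 + sqrt(2)*sqrt(-479)/8 = -7 + sqrt(2)*(I*sqrt(479))/8 = -7 + I*sqrt(958)/8 ≈ -7.0 + 3.8689*I)
(g - 475029)/(-331493 - 218621) = ((-7 + I*sqrt(958)/8) - 475029)/(-331493 - 218621) = (-475036 + I*sqrt(958)/8)/(-550114) = (-475036 + I*sqrt(958)/8)*(-1/550114) = 237518/275057 - I*sqrt(958)/4400912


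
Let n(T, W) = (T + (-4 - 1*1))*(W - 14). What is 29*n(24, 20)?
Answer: 3306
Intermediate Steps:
n(T, W) = (-14 + W)*(-5 + T) (n(T, W) = (T + (-4 - 1))*(-14 + W) = (T - 5)*(-14 + W) = (-5 + T)*(-14 + W) = (-14 + W)*(-5 + T))
29*n(24, 20) = 29*(70 - 14*24 - 5*20 + 24*20) = 29*(70 - 336 - 100 + 480) = 29*114 = 3306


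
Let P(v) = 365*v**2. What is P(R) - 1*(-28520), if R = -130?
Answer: 6197020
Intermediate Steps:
P(R) - 1*(-28520) = 365*(-130)**2 - 1*(-28520) = 365*16900 + 28520 = 6168500 + 28520 = 6197020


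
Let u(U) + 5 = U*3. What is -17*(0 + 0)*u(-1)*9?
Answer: 0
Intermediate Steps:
u(U) = -5 + 3*U (u(U) = -5 + U*3 = -5 + 3*U)
-17*(0 + 0)*u(-1)*9 = -17*(0 + 0)*(-5 + 3*(-1))*9 = -17*0*(-5 - 3)*9 = -17*0*(-8)*9 = -0*9 = -17*0 = 0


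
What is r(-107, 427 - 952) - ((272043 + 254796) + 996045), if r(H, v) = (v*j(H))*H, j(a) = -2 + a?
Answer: -7645959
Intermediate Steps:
r(H, v) = H*v*(-2 + H) (r(H, v) = (v*(-2 + H))*H = H*v*(-2 + H))
r(-107, 427 - 952) - ((272043 + 254796) + 996045) = -107*(427 - 952)*(-2 - 107) - ((272043 + 254796) + 996045) = -107*(-525)*(-109) - (526839 + 996045) = -6123075 - 1*1522884 = -6123075 - 1522884 = -7645959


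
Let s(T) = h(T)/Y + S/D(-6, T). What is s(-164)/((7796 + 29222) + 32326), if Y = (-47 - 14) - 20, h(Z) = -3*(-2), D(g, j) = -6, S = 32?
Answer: -73/936144 ≈ -7.7979e-5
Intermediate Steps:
h(Z) = 6
Y = -81 (Y = -61 - 20 = -81)
s(T) = -146/27 (s(T) = 6/(-81) + 32/(-6) = 6*(-1/81) + 32*(-⅙) = -2/27 - 16/3 = -146/27)
s(-164)/((7796 + 29222) + 32326) = -146/(27*((7796 + 29222) + 32326)) = -146/(27*(37018 + 32326)) = -146/27/69344 = -146/27*1/69344 = -73/936144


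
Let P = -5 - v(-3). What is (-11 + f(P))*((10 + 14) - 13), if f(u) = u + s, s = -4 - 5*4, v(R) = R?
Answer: -407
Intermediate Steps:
s = -24 (s = -4 - 20 = -24)
P = -2 (P = -5 - 1*(-3) = -5 + 3 = -2)
f(u) = -24 + u (f(u) = u - 24 = -24 + u)
(-11 + f(P))*((10 + 14) - 13) = (-11 + (-24 - 2))*((10 + 14) - 13) = (-11 - 26)*(24 - 13) = -37*11 = -407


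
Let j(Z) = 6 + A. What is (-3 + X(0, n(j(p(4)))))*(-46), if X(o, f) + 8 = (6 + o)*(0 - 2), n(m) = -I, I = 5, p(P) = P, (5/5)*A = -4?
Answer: 1058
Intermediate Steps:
A = -4
j(Z) = 2 (j(Z) = 6 - 4 = 2)
n(m) = -5 (n(m) = -1*5 = -5)
X(o, f) = -20 - 2*o (X(o, f) = -8 + (6 + o)*(0 - 2) = -8 + (6 + o)*(-2) = -8 + (-12 - 2*o) = -20 - 2*o)
(-3 + X(0, n(j(p(4)))))*(-46) = (-3 + (-20 - 2*0))*(-46) = (-3 + (-20 + 0))*(-46) = (-3 - 20)*(-46) = -23*(-46) = 1058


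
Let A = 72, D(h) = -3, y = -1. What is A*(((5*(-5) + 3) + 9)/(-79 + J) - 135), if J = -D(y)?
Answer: -184446/19 ≈ -9707.7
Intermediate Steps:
J = 3 (J = -1*(-3) = 3)
A*(((5*(-5) + 3) + 9)/(-79 + J) - 135) = 72*(((5*(-5) + 3) + 9)/(-79 + 3) - 135) = 72*(((-25 + 3) + 9)/(-76) - 135) = 72*((-22 + 9)*(-1/76) - 135) = 72*(-13*(-1/76) - 135) = 72*(13/76 - 135) = 72*(-10247/76) = -184446/19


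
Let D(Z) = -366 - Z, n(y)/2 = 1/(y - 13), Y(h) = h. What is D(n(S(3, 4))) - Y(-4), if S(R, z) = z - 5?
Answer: -2533/7 ≈ -361.86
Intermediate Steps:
S(R, z) = -5 + z
n(y) = 2/(-13 + y) (n(y) = 2/(y - 13) = 2/(-13 + y))
D(n(S(3, 4))) - Y(-4) = (-366 - 2/(-13 + (-5 + 4))) - 1*(-4) = (-366 - 2/(-13 - 1)) + 4 = (-366 - 2/(-14)) + 4 = (-366 - 2*(-1)/14) + 4 = (-366 - 1*(-1/7)) + 4 = (-366 + 1/7) + 4 = -2561/7 + 4 = -2533/7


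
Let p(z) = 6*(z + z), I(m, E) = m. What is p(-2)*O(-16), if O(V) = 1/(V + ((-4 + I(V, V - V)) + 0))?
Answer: ⅔ ≈ 0.66667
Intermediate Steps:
p(z) = 12*z (p(z) = 6*(2*z) = 12*z)
O(V) = 1/(-4 + 2*V) (O(V) = 1/(V + ((-4 + V) + 0)) = 1/(V + (-4 + V)) = 1/(-4 + 2*V))
p(-2)*O(-16) = (12*(-2))*(1/(2*(-2 - 16))) = -12/(-18) = -12*(-1)/18 = -24*(-1/36) = ⅔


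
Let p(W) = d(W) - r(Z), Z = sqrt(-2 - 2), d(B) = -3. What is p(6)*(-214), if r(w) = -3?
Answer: 0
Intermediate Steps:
Z = 2*I (Z = sqrt(-4) = 2*I ≈ 2.0*I)
p(W) = 0 (p(W) = -3 - 1*(-3) = -3 + 3 = 0)
p(6)*(-214) = 0*(-214) = 0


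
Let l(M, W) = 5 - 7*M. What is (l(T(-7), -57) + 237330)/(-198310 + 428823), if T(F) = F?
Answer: 237384/230513 ≈ 1.0298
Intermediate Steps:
(l(T(-7), -57) + 237330)/(-198310 + 428823) = ((5 - 7*(-7)) + 237330)/(-198310 + 428823) = ((5 + 49) + 237330)/230513 = (54 + 237330)*(1/230513) = 237384*(1/230513) = 237384/230513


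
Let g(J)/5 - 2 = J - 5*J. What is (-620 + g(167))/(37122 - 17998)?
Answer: -1975/9562 ≈ -0.20655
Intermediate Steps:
g(J) = 10 - 20*J (g(J) = 10 + 5*(J - 5*J) = 10 + 5*(-4*J) = 10 - 20*J)
(-620 + g(167))/(37122 - 17998) = (-620 + (10 - 20*167))/(37122 - 17998) = (-620 + (10 - 3340))/19124 = (-620 - 3330)*(1/19124) = -3950*1/19124 = -1975/9562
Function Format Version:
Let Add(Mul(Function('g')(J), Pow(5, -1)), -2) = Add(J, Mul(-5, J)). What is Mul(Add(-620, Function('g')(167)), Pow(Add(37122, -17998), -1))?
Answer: Rational(-1975, 9562) ≈ -0.20655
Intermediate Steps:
Function('g')(J) = Add(10, Mul(-20, J)) (Function('g')(J) = Add(10, Mul(5, Add(J, Mul(-5, J)))) = Add(10, Mul(5, Mul(-4, J))) = Add(10, Mul(-20, J)))
Mul(Add(-620, Function('g')(167)), Pow(Add(37122, -17998), -1)) = Mul(Add(-620, Add(10, Mul(-20, 167))), Pow(Add(37122, -17998), -1)) = Mul(Add(-620, Add(10, -3340)), Pow(19124, -1)) = Mul(Add(-620, -3330), Rational(1, 19124)) = Mul(-3950, Rational(1, 19124)) = Rational(-1975, 9562)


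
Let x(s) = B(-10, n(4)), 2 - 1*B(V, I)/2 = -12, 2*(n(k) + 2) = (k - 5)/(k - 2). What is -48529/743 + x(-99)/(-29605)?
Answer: -1436721849/21996515 ≈ -65.316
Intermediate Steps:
n(k) = -2 + (-5 + k)/(2*(-2 + k)) (n(k) = -2 + ((k - 5)/(k - 2))/2 = -2 + ((-5 + k)/(-2 + k))/2 = -2 + (-5 + k)/(2*(-2 + k)))
B(V, I) = 28 (B(V, I) = 4 - 2*(-12) = 4 + 24 = 28)
x(s) = 28
-48529/743 + x(-99)/(-29605) = -48529/743 + 28/(-29605) = -48529*1/743 + 28*(-1/29605) = -48529/743 - 28/29605 = -1436721849/21996515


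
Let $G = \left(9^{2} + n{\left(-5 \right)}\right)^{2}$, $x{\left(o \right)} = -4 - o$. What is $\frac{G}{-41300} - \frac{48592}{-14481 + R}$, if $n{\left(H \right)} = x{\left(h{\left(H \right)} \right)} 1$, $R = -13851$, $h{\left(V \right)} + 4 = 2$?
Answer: $\frac{457507397}{292527900} \approx 1.564$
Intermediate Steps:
$h{\left(V \right)} = -2$ ($h{\left(V \right)} = -4 + 2 = -2$)
$n{\left(H \right)} = -2$ ($n{\left(H \right)} = \left(-4 - -2\right) 1 = \left(-4 + 2\right) 1 = \left(-2\right) 1 = -2$)
$G = 6241$ ($G = \left(9^{2} - 2\right)^{2} = \left(81 - 2\right)^{2} = 79^{2} = 6241$)
$\frac{G}{-41300} - \frac{48592}{-14481 + R} = \frac{6241}{-41300} - \frac{48592}{-14481 - 13851} = 6241 \left(- \frac{1}{41300}\right) - \frac{48592}{-28332} = - \frac{6241}{41300} - - \frac{12148}{7083} = - \frac{6241}{41300} + \frac{12148}{7083} = \frac{457507397}{292527900}$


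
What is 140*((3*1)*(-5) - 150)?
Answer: -23100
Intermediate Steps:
140*((3*1)*(-5) - 150) = 140*(3*(-5) - 150) = 140*(-15 - 150) = 140*(-165) = -23100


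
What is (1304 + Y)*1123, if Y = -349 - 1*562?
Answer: 441339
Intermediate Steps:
Y = -911 (Y = -349 - 562 = -911)
(1304 + Y)*1123 = (1304 - 911)*1123 = 393*1123 = 441339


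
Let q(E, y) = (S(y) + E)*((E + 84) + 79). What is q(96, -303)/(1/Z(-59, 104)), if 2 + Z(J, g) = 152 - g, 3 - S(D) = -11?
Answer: 1310540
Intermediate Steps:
S(D) = 14 (S(D) = 3 - 1*(-11) = 3 + 11 = 14)
Z(J, g) = 150 - g (Z(J, g) = -2 + (152 - g) = 150 - g)
q(E, y) = (14 + E)*(163 + E) (q(E, y) = (14 + E)*((E + 84) + 79) = (14 + E)*((84 + E) + 79) = (14 + E)*(163 + E))
q(96, -303)/(1/Z(-59, 104)) = (2282 + 96**2 + 177*96)/(1/(150 - 1*104)) = (2282 + 9216 + 16992)/(1/(150 - 104)) = 28490/(1/46) = 28490*46 = 1310540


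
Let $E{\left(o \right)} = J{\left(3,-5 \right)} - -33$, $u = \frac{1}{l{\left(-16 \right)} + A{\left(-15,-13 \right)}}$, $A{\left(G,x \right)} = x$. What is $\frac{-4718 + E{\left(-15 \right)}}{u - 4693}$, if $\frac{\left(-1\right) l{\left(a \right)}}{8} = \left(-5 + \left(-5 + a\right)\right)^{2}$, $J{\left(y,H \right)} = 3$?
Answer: $\frac{12690561}{12720377} \approx 0.99766$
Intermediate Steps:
$l{\left(a \right)} = - 8 \left(-10 + a\right)^{2}$ ($l{\left(a \right)} = - 8 \left(-5 + \left(-5 + a\right)\right)^{2} = - 8 \left(-10 + a\right)^{2}$)
$u = - \frac{1}{5421}$ ($u = \frac{1}{- 8 \left(-10 - 16\right)^{2} - 13} = \frac{1}{- 8 \left(-26\right)^{2} - 13} = \frac{1}{\left(-8\right) 676 - 13} = \frac{1}{-5408 - 13} = \frac{1}{-5421} = - \frac{1}{5421} \approx -0.00018447$)
$E{\left(o \right)} = 36$ ($E{\left(o \right)} = 3 - -33 = 3 + 33 = 36$)
$\frac{-4718 + E{\left(-15 \right)}}{u - 4693} = \frac{-4718 + 36}{- \frac{1}{5421} - 4693} = - \frac{4682}{- \frac{25440754}{5421}} = \left(-4682\right) \left(- \frac{5421}{25440754}\right) = \frac{12690561}{12720377}$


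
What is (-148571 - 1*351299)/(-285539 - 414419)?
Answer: 35705/49997 ≈ 0.71414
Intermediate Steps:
(-148571 - 1*351299)/(-285539 - 414419) = (-148571 - 351299)/(-699958) = -499870*(-1/699958) = 35705/49997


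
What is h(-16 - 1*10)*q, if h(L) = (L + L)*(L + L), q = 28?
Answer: 75712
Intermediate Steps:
h(L) = 4*L² (h(L) = (2*L)*(2*L) = 4*L²)
h(-16 - 1*10)*q = (4*(-16 - 1*10)²)*28 = (4*(-16 - 10)²)*28 = (4*(-26)²)*28 = (4*676)*28 = 2704*28 = 75712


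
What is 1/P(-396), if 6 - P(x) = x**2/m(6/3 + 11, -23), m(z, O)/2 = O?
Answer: 23/78546 ≈ 0.00029282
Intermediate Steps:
m(z, O) = 2*O
P(x) = 6 + x**2/46 (P(x) = 6 - x**2/(2*(-23)) = 6 - x**2/(-46) = 6 - x**2*(-1)/46 = 6 - (-1)*x**2/46 = 6 + x**2/46)
1/P(-396) = 1/(6 + (1/46)*(-396)**2) = 1/(6 + (1/46)*156816) = 1/(6 + 78408/23) = 1/(78546/23) = 23/78546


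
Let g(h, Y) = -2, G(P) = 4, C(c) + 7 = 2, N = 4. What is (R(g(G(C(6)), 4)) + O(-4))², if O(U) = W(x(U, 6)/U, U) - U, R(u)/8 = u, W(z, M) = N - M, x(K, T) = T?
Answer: 16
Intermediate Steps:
C(c) = -5 (C(c) = -7 + 2 = -5)
W(z, M) = 4 - M
R(u) = 8*u
O(U) = 4 - 2*U (O(U) = (4 - U) - U = 4 - 2*U)
(R(g(G(C(6)), 4)) + O(-4))² = (8*(-2) + (4 - 2*(-4)))² = (-16 + (4 + 8))² = (-16 + 12)² = (-4)² = 16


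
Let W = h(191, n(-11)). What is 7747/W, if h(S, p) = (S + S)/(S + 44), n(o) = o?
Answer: 1820545/382 ≈ 4765.8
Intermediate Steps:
h(S, p) = 2*S/(44 + S) (h(S, p) = (2*S)/(44 + S) = 2*S/(44 + S))
W = 382/235 (W = 2*191/(44 + 191) = 2*191/235 = 2*191*(1/235) = 382/235 ≈ 1.6255)
7747/W = 7747/(382/235) = 7747*(235/382) = 1820545/382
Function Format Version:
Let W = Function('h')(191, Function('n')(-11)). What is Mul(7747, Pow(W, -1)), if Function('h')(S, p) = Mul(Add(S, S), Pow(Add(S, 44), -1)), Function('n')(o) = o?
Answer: Rational(1820545, 382) ≈ 4765.8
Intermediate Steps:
Function('h')(S, p) = Mul(2, S, Pow(Add(44, S), -1)) (Function('h')(S, p) = Mul(Mul(2, S), Pow(Add(44, S), -1)) = Mul(2, S, Pow(Add(44, S), -1)))
W = Rational(382, 235) (W = Mul(2, 191, Pow(Add(44, 191), -1)) = Mul(2, 191, Pow(235, -1)) = Mul(2, 191, Rational(1, 235)) = Rational(382, 235) ≈ 1.6255)
Mul(7747, Pow(W, -1)) = Mul(7747, Pow(Rational(382, 235), -1)) = Mul(7747, Rational(235, 382)) = Rational(1820545, 382)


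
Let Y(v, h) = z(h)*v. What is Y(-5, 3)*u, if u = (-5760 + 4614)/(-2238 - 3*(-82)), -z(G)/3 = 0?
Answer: 0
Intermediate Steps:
z(G) = 0 (z(G) = -3*0 = 0)
Y(v, h) = 0 (Y(v, h) = 0*v = 0)
u = 191/332 (u = -1146/(-2238 + 246) = -1146/(-1992) = -1146*(-1/1992) = 191/332 ≈ 0.57530)
Y(-5, 3)*u = 0*(191/332) = 0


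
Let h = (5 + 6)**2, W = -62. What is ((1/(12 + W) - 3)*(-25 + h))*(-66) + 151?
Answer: 482143/25 ≈ 19286.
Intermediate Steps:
h = 121 (h = 11**2 = 121)
((1/(12 + W) - 3)*(-25 + h))*(-66) + 151 = ((1/(12 - 62) - 3)*(-25 + 121))*(-66) + 151 = ((1/(-50) - 3)*96)*(-66) + 151 = ((-1/50 - 3)*96)*(-66) + 151 = -151/50*96*(-66) + 151 = -7248/25*(-66) + 151 = 478368/25 + 151 = 482143/25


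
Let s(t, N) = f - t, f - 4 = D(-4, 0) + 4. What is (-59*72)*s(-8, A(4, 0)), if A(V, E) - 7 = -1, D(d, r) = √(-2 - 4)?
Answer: -67968 - 4248*I*√6 ≈ -67968.0 - 10405.0*I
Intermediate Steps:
D(d, r) = I*√6 (D(d, r) = √(-6) = I*√6)
A(V, E) = 6 (A(V, E) = 7 - 1 = 6)
f = 8 + I*√6 (f = 4 + (I*√6 + 4) = 4 + (4 + I*√6) = 8 + I*√6 ≈ 8.0 + 2.4495*I)
s(t, N) = 8 - t + I*√6 (s(t, N) = (8 + I*√6) - t = 8 - t + I*√6)
(-59*72)*s(-8, A(4, 0)) = (-59*72)*(8 - 1*(-8) + I*√6) = -4248*(8 + 8 + I*√6) = -4248*(16 + I*√6) = -67968 - 4248*I*√6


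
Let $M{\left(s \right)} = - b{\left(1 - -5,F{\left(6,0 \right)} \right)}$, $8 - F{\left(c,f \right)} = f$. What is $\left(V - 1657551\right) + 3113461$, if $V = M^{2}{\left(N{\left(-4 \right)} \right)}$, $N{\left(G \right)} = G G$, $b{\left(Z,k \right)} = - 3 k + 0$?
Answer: $1456486$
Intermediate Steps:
$F{\left(c,f \right)} = 8 - f$
$b{\left(Z,k \right)} = - 3 k$
$N{\left(G \right)} = G^{2}$
$M{\left(s \right)} = 24$ ($M{\left(s \right)} = - \left(-3\right) \left(8 - 0\right) = - \left(-3\right) \left(8 + 0\right) = - \left(-3\right) 8 = \left(-1\right) \left(-24\right) = 24$)
$V = 576$ ($V = 24^{2} = 576$)
$\left(V - 1657551\right) + 3113461 = \left(576 - 1657551\right) + 3113461 = -1656975 + 3113461 = 1456486$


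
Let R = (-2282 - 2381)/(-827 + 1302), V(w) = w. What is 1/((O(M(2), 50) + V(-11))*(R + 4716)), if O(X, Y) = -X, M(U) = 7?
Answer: -475/40237866 ≈ -1.1805e-5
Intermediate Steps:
R = -4663/475 ≈ -9.8168
1/((O(M(2), 50) + V(-11))*(R + 4716)) = 1/((-1*7 - 11)*(-4663/475 + 4716)) = 1/((-7 - 11)*(2235437/475)) = 1/(-18*2235437/475) = 1/(-40237866/475) = -475/40237866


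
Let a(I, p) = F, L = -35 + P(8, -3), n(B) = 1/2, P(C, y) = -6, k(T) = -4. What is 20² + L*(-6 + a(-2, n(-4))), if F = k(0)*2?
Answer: 974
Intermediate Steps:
F = -8 (F = -4*2 = -8)
n(B) = ½
L = -41 (L = -35 - 6 = -41)
a(I, p) = -8
20² + L*(-6 + a(-2, n(-4))) = 20² - 41*(-6 - 8) = 400 - 41*(-14) = 400 + 574 = 974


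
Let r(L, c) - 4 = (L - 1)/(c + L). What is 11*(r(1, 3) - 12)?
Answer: -88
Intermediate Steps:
r(L, c) = 4 + (-1 + L)/(L + c) (r(L, c) = 4 + (L - 1)/(c + L) = 4 + (-1 + L)/(L + c))
11*(r(1, 3) - 12) = 11*((-1 + 4*3 + 5*1)/(1 + 3) - 12) = 11*((-1 + 12 + 5)/4 - 12) = 11*((¼)*16 - 12) = 11*(4 - 12) = 11*(-8) = -88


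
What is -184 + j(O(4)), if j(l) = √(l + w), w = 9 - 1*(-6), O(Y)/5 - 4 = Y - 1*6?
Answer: -179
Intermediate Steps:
O(Y) = -10 + 5*Y (O(Y) = 20 + 5*(Y - 1*6) = 20 + 5*(Y - 6) = 20 + 5*(-6 + Y) = 20 + (-30 + 5*Y) = -10 + 5*Y)
w = 15 (w = 9 + 6 = 15)
j(l) = √(15 + l) (j(l) = √(l + 15) = √(15 + l))
-184 + j(O(4)) = -184 + √(15 + (-10 + 5*4)) = -184 + √(15 + (-10 + 20)) = -184 + √(15 + 10) = -184 + √25 = -184 + 5 = -179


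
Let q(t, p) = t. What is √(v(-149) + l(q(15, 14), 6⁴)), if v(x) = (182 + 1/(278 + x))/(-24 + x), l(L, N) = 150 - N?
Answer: I*√571287549237/22317 ≈ 33.868*I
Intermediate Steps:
v(x) = (182 + 1/(278 + x))/(-24 + x)
√(v(-149) + l(q(15, 14), 6⁴)) = √((50597 + 182*(-149))/(-6672 + (-149)² + 254*(-149)) + (150 - 1*6⁴)) = √((50597 - 27118)/(-6672 + 22201 - 37846) + (150 - 1*1296)) = √(23479/(-22317) + (150 - 1296)) = √(-1/22317*23479 - 1146) = √(-23479/22317 - 1146) = √(-25598761/22317) = I*√571287549237/22317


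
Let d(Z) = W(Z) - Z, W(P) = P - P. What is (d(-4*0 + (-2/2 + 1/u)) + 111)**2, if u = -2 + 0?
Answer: 50625/4 ≈ 12656.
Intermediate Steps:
u = -2
W(P) = 0
d(Z) = -Z (d(Z) = 0 - Z = -Z)
(d(-4*0 + (-2/2 + 1/u)) + 111)**2 = (-(-4*0 + (-2/2 + 1/(-2))) + 111)**2 = (-(0 + (-2*1/2 + 1*(-1/2))) + 111)**2 = (-(0 + (-1 - 1/2)) + 111)**2 = (-(0 - 3/2) + 111)**2 = (-1*(-3/2) + 111)**2 = (3/2 + 111)**2 = (225/2)**2 = 50625/4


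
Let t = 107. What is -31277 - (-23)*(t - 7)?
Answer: -28977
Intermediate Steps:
-31277 - (-23)*(t - 7) = -31277 - (-23)*(107 - 7) = -31277 - (-23)*100 = -31277 - 1*(-2300) = -31277 + 2300 = -28977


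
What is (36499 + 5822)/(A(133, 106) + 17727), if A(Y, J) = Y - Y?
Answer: 14107/5909 ≈ 2.3874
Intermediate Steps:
A(Y, J) = 0
(36499 + 5822)/(A(133, 106) + 17727) = (36499 + 5822)/(0 + 17727) = 42321/17727 = 42321*(1/17727) = 14107/5909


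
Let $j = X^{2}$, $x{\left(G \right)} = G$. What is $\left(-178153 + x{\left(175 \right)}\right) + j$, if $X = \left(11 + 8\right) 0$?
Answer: $-177978$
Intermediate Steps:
$X = 0$ ($X = 19 \cdot 0 = 0$)
$j = 0$ ($j = 0^{2} = 0$)
$\left(-178153 + x{\left(175 \right)}\right) + j = \left(-178153 + 175\right) + 0 = -177978 + 0 = -177978$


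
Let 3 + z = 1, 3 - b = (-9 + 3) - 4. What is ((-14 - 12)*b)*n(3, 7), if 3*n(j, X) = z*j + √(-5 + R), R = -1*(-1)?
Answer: 676 - 676*I/3 ≈ 676.0 - 225.33*I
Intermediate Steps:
R = 1
b = 13 (b = 3 - ((-9 + 3) - 4) = 3 - (-6 - 4) = 3 - 1*(-10) = 3 + 10 = 13)
z = -2 (z = -3 + 1 = -2)
n(j, X) = -2*j/3 + 2*I/3 (n(j, X) = (-2*j + √(-5 + 1))/3 = (-2*j + √(-4))/3 = (-2*j + 2*I)/3 = -2*j/3 + 2*I/3)
((-14 - 12)*b)*n(3, 7) = ((-14 - 12)*13)*(-⅔*3 + 2*I/3) = (-26*13)*(-2 + 2*I/3) = -338*(-2 + 2*I/3) = 676 - 676*I/3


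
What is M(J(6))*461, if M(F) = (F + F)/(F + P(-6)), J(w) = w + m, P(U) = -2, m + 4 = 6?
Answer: 3688/3 ≈ 1229.3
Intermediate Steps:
m = 2 (m = -4 + 6 = 2)
J(w) = 2 + w (J(w) = w + 2 = 2 + w)
M(F) = 2*F/(-2 + F) (M(F) = (F + F)/(F - 2) = (2*F)/(-2 + F) = 2*F/(-2 + F))
M(J(6))*461 = (2*(2 + 6)/(-2 + (2 + 6)))*461 = (2*8/(-2 + 8))*461 = (2*8/6)*461 = (2*8*(1/6))*461 = (8/3)*461 = 3688/3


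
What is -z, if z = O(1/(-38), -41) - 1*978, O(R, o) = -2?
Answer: 980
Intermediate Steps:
z = -980 (z = -2 - 1*978 = -2 - 978 = -980)
-z = -1*(-980) = 980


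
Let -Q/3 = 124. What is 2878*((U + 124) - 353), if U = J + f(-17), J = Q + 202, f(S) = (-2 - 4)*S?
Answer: -854766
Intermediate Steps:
Q = -372 (Q = -3*124 = -372)
f(S) = -6*S
J = -170 (J = -372 + 202 = -170)
U = -68 (U = -170 - 6*(-17) = -170 + 102 = -68)
2878*((U + 124) - 353) = 2878*((-68 + 124) - 353) = 2878*(56 - 353) = 2878*(-297) = -854766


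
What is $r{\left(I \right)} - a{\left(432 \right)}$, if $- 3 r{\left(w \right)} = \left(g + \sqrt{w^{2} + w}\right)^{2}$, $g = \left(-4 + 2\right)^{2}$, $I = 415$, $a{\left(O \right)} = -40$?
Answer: $-57512 - \frac{32 \sqrt{10790}}{3} \approx -58620.0$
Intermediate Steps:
$g = 4$ ($g = \left(-2\right)^{2} = 4$)
$r{\left(w \right)} = - \frac{\left(4 + \sqrt{w + w^{2}}\right)^{2}}{3}$ ($r{\left(w \right)} = - \frac{\left(4 + \sqrt{w^{2} + w}\right)^{2}}{3} = - \frac{\left(4 + \sqrt{w + w^{2}}\right)^{2}}{3}$)
$r{\left(I \right)} - a{\left(432 \right)} = - \frac{\left(4 + \sqrt{415 \left(1 + 415\right)}\right)^{2}}{3} - -40 = - \frac{\left(4 + \sqrt{415 \cdot 416}\right)^{2}}{3} + 40 = - \frac{\left(4 + \sqrt{172640}\right)^{2}}{3} + 40 = - \frac{\left(4 + 4 \sqrt{10790}\right)^{2}}{3} + 40 = 40 - \frac{\left(4 + 4 \sqrt{10790}\right)^{2}}{3}$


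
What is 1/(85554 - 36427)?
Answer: 1/49127 ≈ 2.0355e-5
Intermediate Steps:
1/(85554 - 36427) = 1/49127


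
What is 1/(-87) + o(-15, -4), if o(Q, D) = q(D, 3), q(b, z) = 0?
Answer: -1/87 ≈ -0.011494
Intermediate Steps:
o(Q, D) = 0
1/(-87) + o(-15, -4) = 1/(-87) + 0 = -1/87 + 0 = -1/87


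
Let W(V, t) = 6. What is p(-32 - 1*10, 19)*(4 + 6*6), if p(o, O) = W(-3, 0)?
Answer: 240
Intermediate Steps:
p(o, O) = 6
p(-32 - 1*10, 19)*(4 + 6*6) = 6*(4 + 6*6) = 6*(4 + 36) = 6*40 = 240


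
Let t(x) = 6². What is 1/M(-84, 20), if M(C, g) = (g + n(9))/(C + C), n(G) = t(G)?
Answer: -3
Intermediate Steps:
t(x) = 36
n(G) = 36
M(C, g) = (36 + g)/(2*C) (M(C, g) = (g + 36)/(C + C) = (36 + g)/((2*C)) = (36 + g)*(1/(2*C)) = (36 + g)/(2*C))
1/M(-84, 20) = 1/((½)*(36 + 20)/(-84)) = 1/((½)*(-1/84)*56) = 1/(-⅓) = -3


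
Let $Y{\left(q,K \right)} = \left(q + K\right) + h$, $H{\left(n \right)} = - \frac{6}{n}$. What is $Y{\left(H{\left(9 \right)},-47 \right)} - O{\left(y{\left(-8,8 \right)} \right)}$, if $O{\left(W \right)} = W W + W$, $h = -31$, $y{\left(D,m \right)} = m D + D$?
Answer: $- \frac{15572}{3} \approx -5190.7$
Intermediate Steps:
$y{\left(D,m \right)} = D + D m$ ($y{\left(D,m \right)} = D m + D = D + D m$)
$Y{\left(q,K \right)} = -31 + K + q$ ($Y{\left(q,K \right)} = \left(q + K\right) - 31 = \left(K + q\right) - 31 = -31 + K + q$)
$O{\left(W \right)} = W + W^{2}$ ($O{\left(W \right)} = W^{2} + W = W + W^{2}$)
$Y{\left(H{\left(9 \right)},-47 \right)} - O{\left(y{\left(-8,8 \right)} \right)} = \left(-31 - 47 - \frac{6}{9}\right) - - 8 \left(1 + 8\right) \left(1 - 8 \left(1 + 8\right)\right) = \left(-31 - 47 - \frac{2}{3}\right) - \left(-8\right) 9 \left(1 - 72\right) = \left(-31 - 47 - \frac{2}{3}\right) - - 72 \left(1 - 72\right) = - \frac{236}{3} - \left(-72\right) \left(-71\right) = - \frac{236}{3} - 5112 = - \frac{15572}{3}$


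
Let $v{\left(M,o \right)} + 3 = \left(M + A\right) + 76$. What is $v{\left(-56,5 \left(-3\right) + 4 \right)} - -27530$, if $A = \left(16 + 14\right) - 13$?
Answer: $27564$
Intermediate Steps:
$A = 17$ ($A = 30 - 13 = 17$)
$v{\left(M,o \right)} = 90 + M$ ($v{\left(M,o \right)} = -3 + \left(\left(M + 17\right) + 76\right) = -3 + \left(\left(17 + M\right) + 76\right) = -3 + \left(93 + M\right) = 90 + M$)
$v{\left(-56,5 \left(-3\right) + 4 \right)} - -27530 = \left(90 - 56\right) - -27530 = 34 + 27530 = 27564$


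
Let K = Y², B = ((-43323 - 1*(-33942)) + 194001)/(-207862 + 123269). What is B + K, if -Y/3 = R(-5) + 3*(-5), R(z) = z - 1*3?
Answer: 402562653/84593 ≈ 4758.8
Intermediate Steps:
R(z) = -3 + z (R(z) = z - 3 = -3 + z)
Y = 69 (Y = -3*((-3 - 5) + 3*(-5)) = -3*(-8 - 15) = -3*(-23) = 69)
B = -184620/84593 (B = ((-43323 + 33942) + 194001)/(-84593) = (-9381 + 194001)*(-1/84593) = 184620*(-1/84593) = -184620/84593 ≈ -2.1824)
K = 4761 (K = 69² = 4761)
B + K = -184620/84593 + 4761 = 402562653/84593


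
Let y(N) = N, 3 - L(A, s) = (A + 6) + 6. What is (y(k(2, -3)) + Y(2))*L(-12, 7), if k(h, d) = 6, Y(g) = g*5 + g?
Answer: 54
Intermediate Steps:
Y(g) = 6*g (Y(g) = 5*g + g = 6*g)
L(A, s) = -9 - A (L(A, s) = 3 - ((A + 6) + 6) = 3 - ((6 + A) + 6) = 3 - (12 + A) = 3 + (-12 - A) = -9 - A)
(y(k(2, -3)) + Y(2))*L(-12, 7) = (6 + 6*2)*(-9 - 1*(-12)) = (6 + 12)*(-9 + 12) = 18*3 = 54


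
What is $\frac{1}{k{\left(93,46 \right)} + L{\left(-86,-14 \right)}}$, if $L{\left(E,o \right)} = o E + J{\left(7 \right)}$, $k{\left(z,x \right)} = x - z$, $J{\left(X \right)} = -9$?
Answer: $\frac{1}{1148} \approx 0.00087108$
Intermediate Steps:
$L{\left(E,o \right)} = -9 + E o$ ($L{\left(E,o \right)} = o E - 9 = E o - 9 = -9 + E o$)
$\frac{1}{k{\left(93,46 \right)} + L{\left(-86,-14 \right)}} = \frac{1}{\left(46 - 93\right) - -1195} = \frac{1}{\left(46 - 93\right) + \left(-9 + 1204\right)} = \frac{1}{-47 + 1195} = \frac{1}{1148}$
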